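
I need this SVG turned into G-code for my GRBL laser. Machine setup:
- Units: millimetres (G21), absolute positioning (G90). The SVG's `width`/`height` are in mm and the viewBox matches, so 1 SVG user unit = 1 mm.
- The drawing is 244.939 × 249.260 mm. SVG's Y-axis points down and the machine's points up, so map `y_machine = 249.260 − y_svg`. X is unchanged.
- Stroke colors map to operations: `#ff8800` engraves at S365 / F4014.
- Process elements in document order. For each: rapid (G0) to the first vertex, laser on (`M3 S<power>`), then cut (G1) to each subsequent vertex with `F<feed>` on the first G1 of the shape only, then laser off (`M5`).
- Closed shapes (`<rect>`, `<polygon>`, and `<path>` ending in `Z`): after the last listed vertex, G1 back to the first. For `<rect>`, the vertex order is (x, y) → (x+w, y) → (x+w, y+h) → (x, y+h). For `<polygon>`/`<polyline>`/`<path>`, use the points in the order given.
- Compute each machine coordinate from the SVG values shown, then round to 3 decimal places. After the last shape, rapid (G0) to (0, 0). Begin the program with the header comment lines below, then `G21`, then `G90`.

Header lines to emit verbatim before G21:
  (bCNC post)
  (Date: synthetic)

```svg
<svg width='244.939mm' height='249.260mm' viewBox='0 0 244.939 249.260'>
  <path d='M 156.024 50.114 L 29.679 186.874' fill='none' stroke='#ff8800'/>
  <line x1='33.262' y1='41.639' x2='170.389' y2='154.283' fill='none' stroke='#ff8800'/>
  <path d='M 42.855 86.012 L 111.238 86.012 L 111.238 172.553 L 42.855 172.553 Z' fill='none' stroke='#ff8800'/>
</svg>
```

1 u = 1 mm; y_m = 249.260 − y.

[1] `<path>` line segment, #ff8800→engrave S365 F4014: (156.024,199.146) → (29.679,62.386)

[2] `<line>` line segment, #ff8800→engrave S365 F4014: (33.262,207.621) → (170.389,94.977)

[3] `<path>` rectangle, #ff8800→engrave S365 F4014: (42.855,163.248) → (111.238,163.248) → (111.238,76.707) → (42.855,76.707) → (42.855,163.248) (closed)

(bCNC post)
(Date: synthetic)
G21
G90
G0 X156.024 Y199.146
M3 S365
G1 X29.679 Y62.386 F4014
M5
G0 X33.262 Y207.621
M3 S365
G1 X170.389 Y94.977 F4014
M5
G0 X42.855 Y163.248
M3 S365
G1 X111.238 Y163.248 F4014
G1 X111.238 Y76.707
G1 X42.855 Y76.707
G1 X42.855 Y163.248
M5
G0 X0.000 Y0.000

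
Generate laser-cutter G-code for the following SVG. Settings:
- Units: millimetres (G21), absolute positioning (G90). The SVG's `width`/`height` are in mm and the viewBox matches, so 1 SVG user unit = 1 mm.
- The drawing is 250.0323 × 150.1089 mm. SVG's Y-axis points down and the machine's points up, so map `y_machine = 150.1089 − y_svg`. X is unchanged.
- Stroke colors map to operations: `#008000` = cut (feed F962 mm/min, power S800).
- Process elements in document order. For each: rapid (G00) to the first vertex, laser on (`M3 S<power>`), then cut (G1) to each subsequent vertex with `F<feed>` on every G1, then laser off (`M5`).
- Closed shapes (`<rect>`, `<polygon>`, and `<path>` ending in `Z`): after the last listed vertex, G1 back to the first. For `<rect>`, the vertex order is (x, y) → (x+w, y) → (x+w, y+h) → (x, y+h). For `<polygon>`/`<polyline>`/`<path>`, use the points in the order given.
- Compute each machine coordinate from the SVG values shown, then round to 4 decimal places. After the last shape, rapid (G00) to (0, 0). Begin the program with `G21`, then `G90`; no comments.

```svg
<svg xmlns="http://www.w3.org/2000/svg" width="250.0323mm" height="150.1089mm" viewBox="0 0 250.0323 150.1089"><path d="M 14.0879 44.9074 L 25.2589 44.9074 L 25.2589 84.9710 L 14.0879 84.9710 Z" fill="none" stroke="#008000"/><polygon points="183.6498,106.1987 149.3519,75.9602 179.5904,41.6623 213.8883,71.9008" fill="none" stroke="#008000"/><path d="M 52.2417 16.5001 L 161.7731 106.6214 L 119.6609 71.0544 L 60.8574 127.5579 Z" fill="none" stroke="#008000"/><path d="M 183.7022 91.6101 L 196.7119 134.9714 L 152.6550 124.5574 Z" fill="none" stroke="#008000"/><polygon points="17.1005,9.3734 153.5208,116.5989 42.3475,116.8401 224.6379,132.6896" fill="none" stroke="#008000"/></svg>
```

G21
G90
G00 X14.0879 Y105.2015
M3 S800
G1 X25.2589 Y105.2015 F962
G1 X25.2589 Y65.1379 F962
G1 X14.0879 Y65.1379 F962
G1 X14.0879 Y105.2015 F962
M5
G00 X183.6498 Y43.9102
M3 S800
G1 X149.3519 Y74.1487 F962
G1 X179.5904 Y108.4466 F962
G1 X213.8883 Y78.2081 F962
G1 X183.6498 Y43.9102 F962
M5
G00 X52.2417 Y133.6088
M3 S800
G1 X161.7731 Y43.4875 F962
G1 X119.6609 Y79.0545 F962
G1 X60.8574 Y22.5510 F962
G1 X52.2417 Y133.6088 F962
M5
G00 X183.7022 Y58.4988
M3 S800
G1 X196.7119 Y15.1375 F962
G1 X152.6550 Y25.5515 F962
G1 X183.7022 Y58.4988 F962
M5
G00 X17.1005 Y140.7355
M3 S800
G1 X153.5208 Y33.5100 F962
G1 X42.3475 Y33.2688 F962
G1 X224.6379 Y17.4193 F962
G1 X17.1005 Y140.7355 F962
M5
G00 X0.0000 Y0.0000

Since the viewBox matches the mm dimensions, user units are millimetres directly. The only transform is the Y-flip y_m = 150.1089 − y_svg.

Shape 1 is a rectangle drawn with `<path>`. Its stroke #008000 means cut at S800, F962. After flipping Y the toolpath is (14.0879,105.2015) → (25.2589,105.2015) → (25.2589,65.1379) → (14.0879,65.1379) → (14.0879,105.2015), returning to the start.

Shape 2 is a regular polygon drawn with `<polygon>`. Its stroke #008000 means cut at S800, F962. After flipping Y the toolpath is (183.6498,43.9102) → (149.3519,74.1487) → (179.5904,108.4466) → (213.8883,78.2081) → (183.6498,43.9102), returning to the start.

Shape 3 is a closed polygon drawn with `<path>`. Its stroke #008000 means cut at S800, F962. After flipping Y the toolpath is (52.2417,133.6088) → (161.7731,43.4875) → (119.6609,79.0545) → (60.8574,22.5510) → (52.2417,133.6088), returning to the start.

Shape 4 is a regular polygon drawn with `<path>`. Its stroke #008000 means cut at S800, F962. After flipping Y the toolpath is (183.7022,58.4988) → (196.7119,15.1375) → (152.6550,25.5515) → (183.7022,58.4988), returning to the start.

Shape 5 is a closed polygon drawn with `<polygon>`. Its stroke #008000 means cut at S800, F962. After flipping Y the toolpath is (17.1005,140.7355) → (153.5208,33.5100) → (42.3475,33.2688) → (224.6379,17.4193) → (17.1005,140.7355), returning to the start.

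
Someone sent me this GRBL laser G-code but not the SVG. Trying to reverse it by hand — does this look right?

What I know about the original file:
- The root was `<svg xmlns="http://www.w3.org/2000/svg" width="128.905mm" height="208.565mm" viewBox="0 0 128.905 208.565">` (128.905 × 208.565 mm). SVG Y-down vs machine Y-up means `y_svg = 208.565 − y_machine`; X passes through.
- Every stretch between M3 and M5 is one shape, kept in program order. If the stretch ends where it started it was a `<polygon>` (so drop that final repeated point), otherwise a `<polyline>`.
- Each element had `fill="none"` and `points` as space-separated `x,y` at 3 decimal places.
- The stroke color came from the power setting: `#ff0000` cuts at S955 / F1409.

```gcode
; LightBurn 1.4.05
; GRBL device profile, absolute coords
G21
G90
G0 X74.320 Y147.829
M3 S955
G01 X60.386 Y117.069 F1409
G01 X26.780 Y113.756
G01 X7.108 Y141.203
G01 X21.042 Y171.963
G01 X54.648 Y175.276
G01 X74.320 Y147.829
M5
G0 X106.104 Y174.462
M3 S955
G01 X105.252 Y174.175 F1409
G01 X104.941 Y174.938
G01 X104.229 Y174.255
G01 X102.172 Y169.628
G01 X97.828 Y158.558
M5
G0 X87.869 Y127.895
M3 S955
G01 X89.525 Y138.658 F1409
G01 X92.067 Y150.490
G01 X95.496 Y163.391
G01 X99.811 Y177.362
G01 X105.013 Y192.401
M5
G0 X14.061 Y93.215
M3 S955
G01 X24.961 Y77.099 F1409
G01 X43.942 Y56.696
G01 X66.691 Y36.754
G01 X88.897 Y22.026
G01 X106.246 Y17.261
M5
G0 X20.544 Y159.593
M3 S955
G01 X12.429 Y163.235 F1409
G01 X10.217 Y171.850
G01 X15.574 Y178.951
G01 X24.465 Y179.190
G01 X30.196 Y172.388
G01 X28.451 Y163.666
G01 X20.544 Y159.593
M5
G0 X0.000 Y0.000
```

<svg xmlns="http://www.w3.org/2000/svg" width="128.905mm" height="208.565mm" viewBox="0 0 128.905 208.565">
  <polygon points="74.320,60.736 60.386,91.496 26.780,94.809 7.108,67.362 21.042,36.602 54.648,33.289" fill="none" stroke="#ff0000"/>
  <polyline points="106.104,34.103 105.252,34.390 104.941,33.627 104.229,34.310 102.172,38.937 97.828,50.007" fill="none" stroke="#ff0000"/>
  <polyline points="87.869,80.670 89.525,69.907 92.067,58.075 95.496,45.174 99.811,31.203 105.013,16.164" fill="none" stroke="#ff0000"/>
  <polyline points="14.061,115.350 24.961,131.466 43.942,151.869 66.691,171.811 88.897,186.539 106.246,191.304" fill="none" stroke="#ff0000"/>
  <polygon points="20.544,48.972 12.429,45.330 10.217,36.715 15.574,29.614 24.465,29.375 30.196,36.177 28.451,44.899" fill="none" stroke="#ff0000"/>
</svg>

Each laser-on run becomes one SVG element. Flip Y back into SVG space with y_svg = 208.565 − y_machine. Every run uses S955, so all elements get stroke `#ff0000` (cut).

Run 1: The run returns to its start, so emit a `<polygon>` with points (Y-flipped): 74.320,60.736 60.386,91.496 26.780,94.809 7.108,67.362 21.042,36.602 54.648,33.289.

Run 2: The run is open, so emit a `<polyline>` with points (Y-flipped): 106.104,34.103 105.252,34.390 104.941,33.627 104.229,34.310 102.172,38.937 97.828,50.007.

Run 3: The run is open, so emit a `<polyline>` with points (Y-flipped): 87.869,80.670 89.525,69.907 92.067,58.075 95.496,45.174 99.811,31.203 105.013,16.164.

Run 4: The run is open, so emit a `<polyline>` with points (Y-flipped): 14.061,115.350 24.961,131.466 43.942,151.869 66.691,171.811 88.897,186.539 106.246,191.304.

Run 5: The run returns to its start, so emit a `<polygon>` with points (Y-flipped): 20.544,48.972 12.429,45.330 10.217,36.715 15.574,29.614 24.465,29.375 30.196,36.177 28.451,44.899.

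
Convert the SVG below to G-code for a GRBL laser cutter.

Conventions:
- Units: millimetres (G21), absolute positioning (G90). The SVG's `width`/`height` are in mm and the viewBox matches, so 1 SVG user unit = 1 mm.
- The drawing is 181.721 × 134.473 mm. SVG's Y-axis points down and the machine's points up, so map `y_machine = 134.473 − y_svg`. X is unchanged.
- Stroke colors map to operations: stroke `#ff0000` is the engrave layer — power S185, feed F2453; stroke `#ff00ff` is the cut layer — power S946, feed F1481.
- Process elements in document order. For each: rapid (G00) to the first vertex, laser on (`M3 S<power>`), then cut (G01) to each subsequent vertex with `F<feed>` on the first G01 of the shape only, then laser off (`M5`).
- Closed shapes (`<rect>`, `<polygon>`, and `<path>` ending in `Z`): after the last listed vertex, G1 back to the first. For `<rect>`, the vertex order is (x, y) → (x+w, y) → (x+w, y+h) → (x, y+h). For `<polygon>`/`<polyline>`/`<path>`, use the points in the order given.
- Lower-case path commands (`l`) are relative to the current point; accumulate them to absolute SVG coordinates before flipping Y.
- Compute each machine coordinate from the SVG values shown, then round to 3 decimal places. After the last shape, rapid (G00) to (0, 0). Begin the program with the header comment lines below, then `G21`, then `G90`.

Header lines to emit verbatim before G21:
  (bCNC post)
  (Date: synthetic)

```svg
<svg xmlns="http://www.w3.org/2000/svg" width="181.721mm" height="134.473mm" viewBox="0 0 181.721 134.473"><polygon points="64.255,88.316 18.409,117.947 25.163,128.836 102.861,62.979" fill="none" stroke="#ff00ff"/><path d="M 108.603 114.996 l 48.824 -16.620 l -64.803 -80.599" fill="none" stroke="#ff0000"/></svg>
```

viewBox `0 0 181.721 134.473` with mm width/height → 1 unit = 1 mm. Flip: y_m = 134.473 − y_svg.

**Shape 1** — `<polygon>` closed polygon, stroke `#ff00ff` → cut (S946, F1481). Machine vertices: (64.255,46.157) → (18.409,16.526) → (25.163,5.637) → (102.861,71.494) → (64.255,46.157). Closed: final G1 returns to the first vertex.

**Shape 2** — `<path>` open polyline, stroke `#ff0000` → engrave (S185, F2453). Machine vertices: (108.603,19.477) → (157.427,36.097) → (92.624,116.696). Open path.

(bCNC post)
(Date: synthetic)
G21
G90
G00 X64.255 Y46.157
M3 S946
G01 X18.409 Y16.526 F1481
G01 X25.163 Y5.637
G01 X102.861 Y71.494
G01 X64.255 Y46.157
M5
G00 X108.603 Y19.477
M3 S185
G01 X157.427 Y36.097 F2453
G01 X92.624 Y116.696
M5
G00 X0.000 Y0.000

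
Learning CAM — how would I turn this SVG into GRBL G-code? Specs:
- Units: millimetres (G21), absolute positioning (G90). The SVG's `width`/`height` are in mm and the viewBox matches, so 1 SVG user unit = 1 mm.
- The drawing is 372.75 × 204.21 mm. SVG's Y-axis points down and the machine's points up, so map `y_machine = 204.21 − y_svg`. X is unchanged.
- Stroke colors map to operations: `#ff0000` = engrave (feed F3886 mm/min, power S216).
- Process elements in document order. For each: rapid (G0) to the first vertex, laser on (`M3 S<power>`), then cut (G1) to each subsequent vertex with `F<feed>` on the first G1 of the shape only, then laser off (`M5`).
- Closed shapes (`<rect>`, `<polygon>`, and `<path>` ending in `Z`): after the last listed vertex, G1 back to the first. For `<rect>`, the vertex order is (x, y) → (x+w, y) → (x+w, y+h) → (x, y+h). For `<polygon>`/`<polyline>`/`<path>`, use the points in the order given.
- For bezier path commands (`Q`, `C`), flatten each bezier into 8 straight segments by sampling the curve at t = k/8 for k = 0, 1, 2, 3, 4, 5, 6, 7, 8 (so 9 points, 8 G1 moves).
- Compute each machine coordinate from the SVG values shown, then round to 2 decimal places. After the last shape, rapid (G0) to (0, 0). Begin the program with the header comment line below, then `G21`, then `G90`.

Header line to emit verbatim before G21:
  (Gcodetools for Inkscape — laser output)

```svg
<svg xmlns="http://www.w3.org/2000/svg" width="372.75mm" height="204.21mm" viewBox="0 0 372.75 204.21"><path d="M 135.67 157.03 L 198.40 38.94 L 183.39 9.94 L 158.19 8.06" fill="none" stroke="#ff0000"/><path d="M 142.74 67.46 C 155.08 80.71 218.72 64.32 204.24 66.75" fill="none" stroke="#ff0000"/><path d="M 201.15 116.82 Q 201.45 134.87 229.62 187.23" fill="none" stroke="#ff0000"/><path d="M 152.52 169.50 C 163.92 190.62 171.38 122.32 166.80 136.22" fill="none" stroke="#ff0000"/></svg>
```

viewBox `0 0 372.75 204.21` with mm width/height → 1 unit = 1 mm. Flip: y_m = 204.21 − y_svg.

**Shape 1** — `<path>` open polyline, stroke `#ff0000` → engrave (S216, F3886). Machine vertices: (135.67,47.18) → (198.40,165.27) → (183.39,194.27) → (158.19,196.15). Open path.

**Shape 2** — `<path>` cubic bezier, stroke `#ff0000` → engrave (S216, F3886). Control points (SVG): P0=(142.74,67.46), P1=(155.08,80.71), P2=(218.72,64.32), P3=(204.24,66.75); sampled at t=k/8. Machine vertices: (142.74,136.75) → (149.52,133.08) → (159.59,131.61) → (171.44,131.79) → (183.55,133.05) → (194.40,134.81) → (202.47,136.51) → (206.26,137.58) → (204.24,137.46). Open path.

**Shape 3** — `<path>` quadratic bezier, stroke `#ff0000` → engrave (S216, F3886). Control points (SVG): P0=(201.15,116.82), P1=(201.45,134.87), P2=(229.62,187.23); sampled at t=k/8. Machine vertices: (201.15,87.39) → (201.66,82.34) → (203.04,76.22) → (205.29,69.03) → (208.42,60.76) → (212.41,51.43) → (217.28,41.02) → (223.01,29.53) → (229.62,16.98). Open path.

**Shape 4** — `<path>` cubic bezier, stroke `#ff0000` → engrave (S216, F3886). Control points (SVG): P0=(152.52,169.50), P1=(163.92,190.62), P2=(171.38,122.32), P3=(166.80,136.22); sampled at t=k/8. Machine vertices: (152.52,34.71) → (156.59,30.65) → (160.20,32.95) → (163.26,39.62) → (165.65,48.64) → (167.30,58.00) → (168.10,65.68) → (167.97,69.68) → (166.80,67.99). Open path.

(Gcodetools for Inkscape — laser output)
G21
G90
G0 X135.67 Y47.18
M3 S216
G1 X198.40 Y165.27 F3886
G1 X183.39 Y194.27
G1 X158.19 Y196.15
M5
G0 X142.74 Y136.75
M3 S216
G1 X149.52 Y133.08 F3886
G1 X159.59 Y131.61
G1 X171.44 Y131.79
G1 X183.55 Y133.05
G1 X194.40 Y134.81
G1 X202.47 Y136.51
G1 X206.26 Y137.58
G1 X204.24 Y137.46
M5
G0 X201.15 Y87.39
M3 S216
G1 X201.66 Y82.34 F3886
G1 X203.04 Y76.22
G1 X205.29 Y69.03
G1 X208.42 Y60.76
G1 X212.41 Y51.43
G1 X217.28 Y41.02
G1 X223.01 Y29.53
G1 X229.62 Y16.98
M5
G0 X152.52 Y34.71
M3 S216
G1 X156.59 Y30.65 F3886
G1 X160.20 Y32.95
G1 X163.26 Y39.62
G1 X165.65 Y48.64
G1 X167.30 Y58.00
G1 X168.10 Y65.68
G1 X167.97 Y69.68
G1 X166.80 Y67.99
M5
G0 X0.00 Y0.00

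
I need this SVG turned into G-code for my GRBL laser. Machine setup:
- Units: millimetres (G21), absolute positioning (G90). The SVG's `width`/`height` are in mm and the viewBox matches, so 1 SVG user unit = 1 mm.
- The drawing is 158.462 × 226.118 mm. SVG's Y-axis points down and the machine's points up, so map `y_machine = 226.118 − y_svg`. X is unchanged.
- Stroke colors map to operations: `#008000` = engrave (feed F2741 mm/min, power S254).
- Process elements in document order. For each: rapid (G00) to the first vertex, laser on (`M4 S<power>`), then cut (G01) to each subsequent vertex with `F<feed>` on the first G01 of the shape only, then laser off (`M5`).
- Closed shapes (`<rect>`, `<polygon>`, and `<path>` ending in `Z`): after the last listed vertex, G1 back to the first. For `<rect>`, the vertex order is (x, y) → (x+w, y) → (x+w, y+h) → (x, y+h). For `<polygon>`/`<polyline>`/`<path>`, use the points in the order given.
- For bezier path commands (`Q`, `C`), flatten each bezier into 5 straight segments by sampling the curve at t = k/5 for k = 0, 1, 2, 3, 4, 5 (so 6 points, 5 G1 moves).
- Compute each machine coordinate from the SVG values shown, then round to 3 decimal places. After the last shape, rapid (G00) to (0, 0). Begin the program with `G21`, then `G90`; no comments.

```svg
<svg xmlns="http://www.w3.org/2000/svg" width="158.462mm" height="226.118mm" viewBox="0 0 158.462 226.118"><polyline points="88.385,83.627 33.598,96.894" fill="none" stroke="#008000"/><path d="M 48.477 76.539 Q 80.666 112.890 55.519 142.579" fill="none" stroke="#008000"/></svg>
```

viewBox `0 0 158.462 226.118` with mm width/height → 1 unit = 1 mm. Flip: y_m = 226.118 − y_svg.

**Shape 1** — `<polyline>` line segment, stroke `#008000` → engrave (S254, F2741). Machine vertices: (88.385,142.491) → (33.598,129.224). Open path.

**Shape 2** — `<path>` quadratic bezier, stroke `#008000` → engrave (S254, F2741). Control points (SVG): P0=(48.477,76.539), P1=(80.666,112.890), P2=(55.519,142.579); sampled at t=k/5. Machine vertices: (48.477,149.579) → (59.059,135.305) → (65.054,121.564) → (66.463,108.356) → (63.284,95.681) → (55.519,83.539). Open path.

G21
G90
G00 X88.385 Y142.491
M4 S254
G01 X33.598 Y129.224 F2741
M5
G00 X48.477 Y149.579
M4 S254
G01 X59.059 Y135.305 F2741
G01 X65.054 Y121.564
G01 X66.463 Y108.356
G01 X63.284 Y95.681
G01 X55.519 Y83.539
M5
G00 X0.000 Y0.000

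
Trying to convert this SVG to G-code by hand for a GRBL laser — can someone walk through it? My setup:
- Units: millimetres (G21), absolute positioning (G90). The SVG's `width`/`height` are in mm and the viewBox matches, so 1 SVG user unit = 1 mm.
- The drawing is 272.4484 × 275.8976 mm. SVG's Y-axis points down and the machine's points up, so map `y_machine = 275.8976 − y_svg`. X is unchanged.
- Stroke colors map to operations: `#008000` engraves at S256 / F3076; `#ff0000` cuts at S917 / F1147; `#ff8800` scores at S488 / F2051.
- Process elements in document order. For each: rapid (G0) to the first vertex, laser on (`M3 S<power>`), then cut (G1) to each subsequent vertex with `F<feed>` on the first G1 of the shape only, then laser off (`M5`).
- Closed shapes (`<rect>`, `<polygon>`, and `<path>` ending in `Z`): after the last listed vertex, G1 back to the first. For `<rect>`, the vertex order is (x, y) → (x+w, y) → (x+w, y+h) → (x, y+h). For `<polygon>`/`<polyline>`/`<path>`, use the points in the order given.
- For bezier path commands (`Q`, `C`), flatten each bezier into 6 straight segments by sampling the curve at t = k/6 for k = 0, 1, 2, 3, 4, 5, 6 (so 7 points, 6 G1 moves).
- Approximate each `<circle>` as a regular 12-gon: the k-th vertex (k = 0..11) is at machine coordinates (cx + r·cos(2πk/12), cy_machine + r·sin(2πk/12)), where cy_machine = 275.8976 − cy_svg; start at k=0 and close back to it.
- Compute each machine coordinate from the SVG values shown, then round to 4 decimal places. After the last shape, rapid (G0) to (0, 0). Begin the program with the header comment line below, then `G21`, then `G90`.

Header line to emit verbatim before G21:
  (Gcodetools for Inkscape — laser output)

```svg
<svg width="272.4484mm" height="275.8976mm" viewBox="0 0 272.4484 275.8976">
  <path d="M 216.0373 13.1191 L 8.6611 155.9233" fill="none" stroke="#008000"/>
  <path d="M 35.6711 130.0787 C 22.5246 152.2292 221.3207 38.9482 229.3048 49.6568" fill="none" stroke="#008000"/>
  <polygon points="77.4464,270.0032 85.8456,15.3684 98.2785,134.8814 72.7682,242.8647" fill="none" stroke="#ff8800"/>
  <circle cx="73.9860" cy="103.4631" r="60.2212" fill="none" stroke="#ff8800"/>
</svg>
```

Since the viewBox matches the mm dimensions, user units are millimetres directly. The only transform is the Y-flip y_m = 275.8976 − y_svg.

Shape 1 is a line segment drawn with `<path>`. Its stroke #008000 means engrave at S256, F3076. After flipping Y the toolpath is (216.0373,262.7785) → (8.6611,119.9743).

Shape 2 is a cubic bezier drawn with `<path>`. Its stroke #008000 means engrave at S256, F3076. After flipping Y the toolpath is (35.6711,145.8189) → (44.8951,144.8286) → (78.2553,159.2040) → (124.5640,181.7391) → (172.6335,205.2277) → (211.2764,222.4637) → (229.3048,226.2408).

Shape 3 is a closed polygon drawn with `<polygon>`. Its stroke #ff8800 means score at S488, F2051. After flipping Y the toolpath is (77.4464,5.8944) → (85.8456,260.5292) → (98.2785,141.0162) → (72.7682,33.0329) → (77.4464,5.8944), returning to the start.

Shape 4 is a circle drawn with `<circle>`. Its stroke #ff8800 means score at S488, F2051. After flipping Y the toolpath is (134.2072,172.4345) → (126.1391,202.5451) → (104.0966,224.5876) → (73.9860,232.6557) → (43.8754,224.5876) → (21.8329,202.5451) → (13.7648,172.4345) → (21.8329,142.3239) → (43.8754,120.2814) → (73.9860,112.2133) → (104.0966,120.2814) → (126.1391,142.3239) → (134.2072,172.4345), returning to the start.

(Gcodetools for Inkscape — laser output)
G21
G90
G0 X216.0373 Y262.7785
M3 S256
G1 X8.6611 Y119.9743 F3076
M5
G0 X35.6711 Y145.8189
M3 S256
G1 X44.8951 Y144.8286 F3076
G1 X78.2553 Y159.2040
G1 X124.5640 Y181.7391
G1 X172.6335 Y205.2277
G1 X211.2764 Y222.4637
G1 X229.3048 Y226.2408
M5
G0 X77.4464 Y5.8944
M3 S488
G1 X85.8456 Y260.5292 F2051
G1 X98.2785 Y141.0162
G1 X72.7682 Y33.0329
G1 X77.4464 Y5.8944
M5
G0 X134.2072 Y172.4345
M3 S488
G1 X126.1391 Y202.5451 F2051
G1 X104.0966 Y224.5876
G1 X73.9860 Y232.6557
G1 X43.8754 Y224.5876
G1 X21.8329 Y202.5451
G1 X13.7648 Y172.4345
G1 X21.8329 Y142.3239
G1 X43.8754 Y120.2814
G1 X73.9860 Y112.2133
G1 X104.0966 Y120.2814
G1 X126.1391 Y142.3239
G1 X134.2072 Y172.4345
M5
G0 X0.0000 Y0.0000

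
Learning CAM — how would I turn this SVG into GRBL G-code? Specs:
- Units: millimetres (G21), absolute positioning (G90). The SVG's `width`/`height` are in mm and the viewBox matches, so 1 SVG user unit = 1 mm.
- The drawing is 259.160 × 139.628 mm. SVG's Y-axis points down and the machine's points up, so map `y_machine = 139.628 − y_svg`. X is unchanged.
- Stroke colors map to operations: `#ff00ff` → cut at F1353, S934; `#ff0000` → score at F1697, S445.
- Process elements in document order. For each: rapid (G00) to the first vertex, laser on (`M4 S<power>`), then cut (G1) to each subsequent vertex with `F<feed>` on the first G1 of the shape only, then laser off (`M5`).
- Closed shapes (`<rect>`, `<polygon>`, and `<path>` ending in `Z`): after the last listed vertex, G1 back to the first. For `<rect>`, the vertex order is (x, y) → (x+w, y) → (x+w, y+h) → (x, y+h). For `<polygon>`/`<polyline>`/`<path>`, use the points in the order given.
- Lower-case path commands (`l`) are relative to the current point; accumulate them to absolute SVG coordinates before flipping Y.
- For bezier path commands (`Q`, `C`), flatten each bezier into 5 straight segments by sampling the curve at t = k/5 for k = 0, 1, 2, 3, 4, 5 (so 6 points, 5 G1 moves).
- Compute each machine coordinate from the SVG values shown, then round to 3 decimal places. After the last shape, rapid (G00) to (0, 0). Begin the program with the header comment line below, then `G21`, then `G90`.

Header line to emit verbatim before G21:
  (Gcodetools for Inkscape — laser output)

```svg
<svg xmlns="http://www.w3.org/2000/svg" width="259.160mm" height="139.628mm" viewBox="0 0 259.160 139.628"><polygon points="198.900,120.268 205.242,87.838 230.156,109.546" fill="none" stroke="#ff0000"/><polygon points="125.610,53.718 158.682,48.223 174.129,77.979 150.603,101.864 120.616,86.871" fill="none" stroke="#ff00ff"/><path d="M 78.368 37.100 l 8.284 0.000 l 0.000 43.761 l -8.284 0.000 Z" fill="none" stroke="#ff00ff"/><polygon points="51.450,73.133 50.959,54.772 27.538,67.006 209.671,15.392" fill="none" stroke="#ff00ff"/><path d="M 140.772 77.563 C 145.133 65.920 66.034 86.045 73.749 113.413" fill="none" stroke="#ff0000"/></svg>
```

(Gcodetools for Inkscape — laser output)
G21
G90
G00 X198.900 Y19.360
M4 S445
G1 X205.242 Y51.790 F1697
G1 X230.156 Y30.082
G1 X198.900 Y19.360
M5
G00 X125.610 Y85.910
M4 S934
G1 X158.682 Y91.405 F1353
G1 X174.129 Y61.649
G1 X150.603 Y37.764
G1 X120.616 Y52.757
G1 X125.610 Y85.910
M5
G00 X78.368 Y102.528
M4 S934
G1 X86.652 Y102.528 F1353
G1 X86.652 Y58.767
G1 X78.368 Y58.767
G1 X78.368 Y102.528
M5
G00 X51.450 Y66.495
M4 S934
G1 X50.959 Y84.856 F1353
G1 X27.538 Y72.622
G1 X209.671 Y124.236
G1 X51.450 Y66.495
M5
G00 X140.772 Y62.065
M4 S445
G1 X134.736 Y65.435 F1697
G1 X116.842 Y62.358
G1 X95.264 Y54.010
G1 X78.175 Y41.570
G1 X73.749 Y26.215
M5
G00 X0.000 Y0.000

viewBox `0 0 259.160 139.628` with mm width/height → 1 unit = 1 mm. Flip: y_m = 139.628 − y_svg.

**Shape 1** — `<polygon>` regular polygon, stroke `#ff0000` → score (S445, F1697). Machine vertices: (198.900,19.360) → (205.242,51.790) → (230.156,30.082) → (198.900,19.360). Closed: final G1 returns to the first vertex.

**Shape 2** — `<polygon>` regular polygon, stroke `#ff00ff` → cut (S934, F1353). Machine vertices: (125.610,85.910) → (158.682,91.405) → (174.129,61.649) → (150.603,37.764) → (120.616,52.757) → (125.610,85.910). Closed: final G1 returns to the first vertex.

**Shape 3** — `<path>` rectangle, stroke `#ff00ff` → cut (S934, F1353). Machine vertices: (78.368,102.528) → (86.652,102.528) → (86.652,58.767) → (78.368,58.767) → (78.368,102.528). Closed: final G1 returns to the first vertex.

**Shape 4** — `<polygon>` closed polygon, stroke `#ff00ff` → cut (S934, F1353). Machine vertices: (51.450,66.495) → (50.959,84.856) → (27.538,72.622) → (209.671,124.236) → (51.450,66.495). Closed: final G1 returns to the first vertex.

**Shape 5** — `<path>` cubic bezier, stroke `#ff0000` → score (S445, F1697). Control points (SVG): P0=(140.772,77.563), P1=(145.133,65.920), P2=(66.034,86.045), P3=(73.749,113.413); sampled at t=k/5. Machine vertices: (140.772,62.065) → (134.736,65.435) → (116.842,62.358) → (95.264,54.010) → (78.175,41.570) → (73.749,26.215). Open path.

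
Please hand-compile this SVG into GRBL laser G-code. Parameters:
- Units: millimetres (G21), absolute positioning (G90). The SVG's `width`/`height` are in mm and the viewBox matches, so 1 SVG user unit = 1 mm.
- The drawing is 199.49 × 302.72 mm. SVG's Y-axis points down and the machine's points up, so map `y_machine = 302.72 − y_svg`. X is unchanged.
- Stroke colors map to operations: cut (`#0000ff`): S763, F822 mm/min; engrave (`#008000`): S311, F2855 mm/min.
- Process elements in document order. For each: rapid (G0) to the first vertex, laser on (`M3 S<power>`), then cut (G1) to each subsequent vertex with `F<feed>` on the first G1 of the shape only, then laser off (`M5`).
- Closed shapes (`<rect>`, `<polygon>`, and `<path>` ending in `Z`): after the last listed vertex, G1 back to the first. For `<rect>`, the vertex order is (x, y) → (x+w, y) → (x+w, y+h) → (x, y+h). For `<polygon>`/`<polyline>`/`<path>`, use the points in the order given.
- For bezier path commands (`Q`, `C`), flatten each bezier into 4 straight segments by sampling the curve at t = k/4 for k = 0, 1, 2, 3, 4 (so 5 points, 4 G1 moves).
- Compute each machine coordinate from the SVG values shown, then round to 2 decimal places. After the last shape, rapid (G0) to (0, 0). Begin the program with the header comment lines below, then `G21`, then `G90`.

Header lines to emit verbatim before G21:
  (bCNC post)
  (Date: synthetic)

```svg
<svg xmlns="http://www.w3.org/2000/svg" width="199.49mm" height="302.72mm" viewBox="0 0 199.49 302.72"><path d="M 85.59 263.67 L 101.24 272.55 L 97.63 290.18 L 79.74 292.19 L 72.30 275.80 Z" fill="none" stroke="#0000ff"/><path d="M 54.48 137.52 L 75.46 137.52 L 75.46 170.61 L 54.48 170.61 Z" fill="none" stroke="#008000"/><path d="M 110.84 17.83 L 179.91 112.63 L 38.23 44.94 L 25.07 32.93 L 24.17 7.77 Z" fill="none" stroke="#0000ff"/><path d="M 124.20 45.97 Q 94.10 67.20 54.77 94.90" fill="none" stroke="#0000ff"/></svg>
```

1 u = 1 mm; y_m = 302.72 − y.

[1] `<path>` regular polygon, #0000ff→cut S763 F822: (85.59,39.05) → (101.24,30.17) → (97.63,12.54) → (79.74,10.53) → (72.30,26.92) → (85.59,39.05) (closed)

[2] `<path>` rectangle, #008000→engrave S311 F2855: (54.48,165.20) → (75.46,165.20) → (75.46,132.11) → (54.48,132.11) → (54.48,165.20) (closed)

[3] `<path>` closed polygon, #0000ff→cut S763 F822: (110.84,284.89) → (179.91,190.09) → (38.23,257.78) → (25.07,269.79) → (24.17,294.95) → (110.84,284.89) (closed)

[4] `<path>` quadratic bezier, #0000ff→cut S763 F822: (124.20,256.75) → (108.57,245.73) → (91.79,233.90) → (73.86,221.27) → (54.77,207.82)

(bCNC post)
(Date: synthetic)
G21
G90
G0 X85.59 Y39.05
M3 S763
G1 X101.24 Y30.17 F822
G1 X97.63 Y12.54
G1 X79.74 Y10.53
G1 X72.30 Y26.92
G1 X85.59 Y39.05
M5
G0 X54.48 Y165.20
M3 S311
G1 X75.46 Y165.20 F2855
G1 X75.46 Y132.11
G1 X54.48 Y132.11
G1 X54.48 Y165.20
M5
G0 X110.84 Y284.89
M3 S763
G1 X179.91 Y190.09 F822
G1 X38.23 Y257.78
G1 X25.07 Y269.79
G1 X24.17 Y294.95
G1 X110.84 Y284.89
M5
G0 X124.20 Y256.75
M3 S763
G1 X108.57 Y245.73 F822
G1 X91.79 Y233.90
G1 X73.86 Y221.27
G1 X54.77 Y207.82
M5
G0 X0.00 Y0.00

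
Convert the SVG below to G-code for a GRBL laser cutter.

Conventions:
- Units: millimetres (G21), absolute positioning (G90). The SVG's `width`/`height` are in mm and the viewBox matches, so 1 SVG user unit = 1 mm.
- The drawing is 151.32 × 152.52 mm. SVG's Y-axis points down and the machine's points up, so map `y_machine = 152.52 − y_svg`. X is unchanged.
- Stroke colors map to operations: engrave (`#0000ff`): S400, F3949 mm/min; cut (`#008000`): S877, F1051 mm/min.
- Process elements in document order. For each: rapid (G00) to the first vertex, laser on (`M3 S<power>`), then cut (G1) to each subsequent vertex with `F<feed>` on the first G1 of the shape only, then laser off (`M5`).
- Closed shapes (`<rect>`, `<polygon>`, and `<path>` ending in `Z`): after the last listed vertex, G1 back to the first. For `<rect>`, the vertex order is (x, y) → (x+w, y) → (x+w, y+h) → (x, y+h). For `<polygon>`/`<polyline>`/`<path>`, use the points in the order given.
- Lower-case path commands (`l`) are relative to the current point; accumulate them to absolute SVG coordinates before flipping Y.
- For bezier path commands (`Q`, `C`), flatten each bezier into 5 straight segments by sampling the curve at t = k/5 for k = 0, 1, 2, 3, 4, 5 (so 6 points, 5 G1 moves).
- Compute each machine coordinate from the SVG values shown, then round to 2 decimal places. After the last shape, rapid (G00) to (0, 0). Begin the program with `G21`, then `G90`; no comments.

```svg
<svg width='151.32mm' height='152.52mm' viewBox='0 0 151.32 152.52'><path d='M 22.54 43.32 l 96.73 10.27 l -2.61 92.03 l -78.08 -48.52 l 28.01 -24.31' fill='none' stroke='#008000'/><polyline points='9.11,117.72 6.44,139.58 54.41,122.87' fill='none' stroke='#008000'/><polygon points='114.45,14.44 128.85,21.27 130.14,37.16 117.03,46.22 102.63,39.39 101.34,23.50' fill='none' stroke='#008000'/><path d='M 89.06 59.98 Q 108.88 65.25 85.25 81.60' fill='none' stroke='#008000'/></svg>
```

viewBox `0 0 151.32 152.52` with mm width/height → 1 unit = 1 mm. Flip: y_m = 152.52 − y_svg.

**Shape 1** — `<path>` open polyline, stroke `#008000` → cut (S877, F1051). Machine vertices: (22.54,109.20) → (119.27,98.93) → (116.66,6.90) → (38.58,55.42) → (66.59,79.73). Open path.

**Shape 2** — `<polyline>` open polyline, stroke `#008000` → cut (S877, F1051). Machine vertices: (9.11,34.80) → (6.44,12.94) → (54.41,29.65). Open path.

**Shape 3** — `<polygon>` regular polygon, stroke `#008000` → cut (S877, F1051). Machine vertices: (114.45,138.08) → (128.85,131.25) → (130.14,115.36) → (117.03,106.30) → (102.63,113.13) → (101.34,129.02) → (114.45,138.08). Closed: final G1 returns to the first vertex.

**Shape 4** — `<path>` quadratic bezier, stroke `#008000` → cut (S877, F1051). Control points (SVG): P0=(89.06,59.98), P1=(108.88,65.25), P2=(85.25,81.60); sampled at t=k/5. Machine vertices: (89.06,92.54) → (95.25,89.99) → (97.96,86.55) → (97.20,82.23) → (92.96,77.02) → (85.25,70.92). Open path.

G21
G90
G00 X22.54 Y109.20
M3 S877
G1 X119.27 Y98.93 F1051
G1 X116.66 Y6.90
G1 X38.58 Y55.42
G1 X66.59 Y79.73
M5
G00 X9.11 Y34.80
M3 S877
G1 X6.44 Y12.94 F1051
G1 X54.41 Y29.65
M5
G00 X114.45 Y138.08
M3 S877
G1 X128.85 Y131.25 F1051
G1 X130.14 Y115.36
G1 X117.03 Y106.30
G1 X102.63 Y113.13
G1 X101.34 Y129.02
G1 X114.45 Y138.08
M5
G00 X89.06 Y92.54
M3 S877
G1 X95.25 Y89.99 F1051
G1 X97.96 Y86.55
G1 X97.20 Y82.23
G1 X92.96 Y77.02
G1 X85.25 Y70.92
M5
G00 X0.00 Y0.00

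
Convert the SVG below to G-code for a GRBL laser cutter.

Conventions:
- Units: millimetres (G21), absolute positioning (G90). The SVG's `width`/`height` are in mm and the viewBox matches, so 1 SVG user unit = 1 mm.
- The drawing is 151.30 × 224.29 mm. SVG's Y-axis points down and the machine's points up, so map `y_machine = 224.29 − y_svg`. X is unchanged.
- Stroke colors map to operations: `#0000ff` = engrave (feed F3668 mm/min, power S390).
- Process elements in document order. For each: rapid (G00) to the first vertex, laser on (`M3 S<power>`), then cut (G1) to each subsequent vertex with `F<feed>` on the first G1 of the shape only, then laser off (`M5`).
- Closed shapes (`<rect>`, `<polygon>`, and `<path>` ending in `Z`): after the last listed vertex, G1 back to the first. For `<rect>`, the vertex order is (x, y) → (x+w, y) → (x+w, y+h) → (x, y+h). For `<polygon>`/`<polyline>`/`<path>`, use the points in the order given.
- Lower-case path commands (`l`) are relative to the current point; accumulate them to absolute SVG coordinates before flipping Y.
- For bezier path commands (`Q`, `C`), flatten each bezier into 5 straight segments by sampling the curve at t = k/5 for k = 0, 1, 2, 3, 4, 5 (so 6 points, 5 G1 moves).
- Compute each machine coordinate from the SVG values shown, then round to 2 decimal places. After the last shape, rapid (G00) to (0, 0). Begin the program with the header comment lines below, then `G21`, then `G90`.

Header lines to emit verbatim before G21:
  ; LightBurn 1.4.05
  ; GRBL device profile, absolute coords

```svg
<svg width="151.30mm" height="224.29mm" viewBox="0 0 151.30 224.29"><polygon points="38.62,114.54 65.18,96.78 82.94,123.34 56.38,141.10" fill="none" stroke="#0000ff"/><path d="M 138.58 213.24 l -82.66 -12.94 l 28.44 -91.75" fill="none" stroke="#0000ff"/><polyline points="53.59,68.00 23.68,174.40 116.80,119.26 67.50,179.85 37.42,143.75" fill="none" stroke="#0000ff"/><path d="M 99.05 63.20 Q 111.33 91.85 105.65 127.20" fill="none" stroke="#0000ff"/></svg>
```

; LightBurn 1.4.05
; GRBL device profile, absolute coords
G21
G90
G00 X38.62 Y109.75
M3 S390
G1 X65.18 Y127.51 F3668
G1 X82.94 Y100.95
G1 X56.38 Y83.19
G1 X38.62 Y109.75
M5
G00 X138.58 Y11.05
M3 S390
G1 X55.92 Y23.99 F3668
G1 X84.36 Y115.74
M5
G00 X53.59 Y156.29
M3 S390
G1 X23.68 Y49.89 F3668
G1 X116.80 Y105.03
G1 X67.50 Y44.44
G1 X37.42 Y80.54
M5
G00 X99.05 Y161.09
M3 S390
G1 X103.24 Y149.36 F3668
G1 X106.00 Y137.10
G1 X107.32 Y124.30
G1 X107.20 Y110.96
G1 X105.65 Y97.09
M5
G00 X0.00 Y0.00

Since the viewBox matches the mm dimensions, user units are millimetres directly. The only transform is the Y-flip y_m = 224.29 − y_svg.

Shape 1 is a regular polygon drawn with `<polygon>`. Its stroke #0000ff means engrave at S390, F3668. After flipping Y the toolpath is (38.62,109.75) → (65.18,127.51) → (82.94,100.95) → (56.38,83.19) → (38.62,109.75), returning to the start.

Shape 2 is a open polyline drawn with `<path>`. Its stroke #0000ff means engrave at S390, F3668. After flipping Y the toolpath is (138.58,11.05) → (55.92,23.99) → (84.36,115.74).

Shape 3 is a open polyline drawn with `<polyline>`. Its stroke #0000ff means engrave at S390, F3668. After flipping Y the toolpath is (53.59,156.29) → (23.68,49.89) → (116.80,105.03) → (67.50,44.44) → (37.42,80.54).

Shape 4 is a quadratic bezier drawn with `<path>`. Its stroke #0000ff means engrave at S390, F3668. After flipping Y the toolpath is (99.05,161.09) → (103.24,149.36) → (106.00,137.10) → (107.32,124.30) → (107.20,110.96) → (105.65,97.09).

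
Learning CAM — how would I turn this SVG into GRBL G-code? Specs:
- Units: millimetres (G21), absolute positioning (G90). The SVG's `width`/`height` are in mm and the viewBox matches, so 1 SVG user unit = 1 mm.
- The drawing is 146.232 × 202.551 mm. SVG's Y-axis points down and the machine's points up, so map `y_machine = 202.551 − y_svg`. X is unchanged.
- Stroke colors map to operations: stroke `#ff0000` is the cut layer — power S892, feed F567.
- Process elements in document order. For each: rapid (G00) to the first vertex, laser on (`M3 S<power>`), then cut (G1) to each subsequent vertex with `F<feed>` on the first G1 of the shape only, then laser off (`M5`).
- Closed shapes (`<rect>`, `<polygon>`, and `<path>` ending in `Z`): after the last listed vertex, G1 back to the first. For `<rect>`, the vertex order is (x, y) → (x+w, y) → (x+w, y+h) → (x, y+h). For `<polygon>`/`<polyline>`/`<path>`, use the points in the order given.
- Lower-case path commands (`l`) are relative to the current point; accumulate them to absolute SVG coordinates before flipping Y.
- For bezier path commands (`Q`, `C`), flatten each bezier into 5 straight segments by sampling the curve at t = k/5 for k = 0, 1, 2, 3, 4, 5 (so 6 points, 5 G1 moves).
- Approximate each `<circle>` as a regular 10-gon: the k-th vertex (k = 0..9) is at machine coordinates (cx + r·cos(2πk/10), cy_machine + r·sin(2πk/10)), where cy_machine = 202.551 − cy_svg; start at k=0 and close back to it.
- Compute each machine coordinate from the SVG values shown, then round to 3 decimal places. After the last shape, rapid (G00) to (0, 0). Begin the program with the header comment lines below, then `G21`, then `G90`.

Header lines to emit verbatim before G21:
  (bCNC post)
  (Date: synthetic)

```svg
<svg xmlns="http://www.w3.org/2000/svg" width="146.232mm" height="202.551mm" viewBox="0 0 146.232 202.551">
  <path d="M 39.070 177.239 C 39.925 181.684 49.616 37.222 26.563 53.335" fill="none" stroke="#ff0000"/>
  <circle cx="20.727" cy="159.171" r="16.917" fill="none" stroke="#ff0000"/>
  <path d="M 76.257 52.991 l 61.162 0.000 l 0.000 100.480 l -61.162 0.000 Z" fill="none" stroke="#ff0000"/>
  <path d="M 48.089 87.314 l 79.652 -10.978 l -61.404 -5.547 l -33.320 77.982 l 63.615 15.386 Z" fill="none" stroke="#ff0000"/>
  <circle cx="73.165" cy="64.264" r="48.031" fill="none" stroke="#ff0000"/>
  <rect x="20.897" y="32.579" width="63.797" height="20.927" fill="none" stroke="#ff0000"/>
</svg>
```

(bCNC post)
(Date: synthetic)
G21
G90
G00 X39.070 Y25.312
M3 S892
G1 X40.311 Y38.038 F567
G1 X41.676 Y71.647
G1 X41.171 Y111.282
G1 X36.798 Y142.091
G1 X26.563 Y149.216
M5
G00 X37.644 Y43.380
M3 S892
G1 X34.413 Y53.324 F567
G1 X25.955 Y59.469
G1 X15.499 Y59.469
G1 X7.041 Y53.324
G1 X3.810 Y43.380
G1 X7.041 Y33.436
G1 X15.499 Y27.291
G1 X25.955 Y27.291
G1 X34.413 Y33.436
G1 X37.644 Y43.380
M5
G00 X76.257 Y149.560
M3 S892
G1 X137.419 Y149.560 F567
G1 X137.419 Y49.080
G1 X76.257 Y49.080
G1 X76.257 Y149.560
M5
G00 X48.089 Y115.237
M3 S892
G1 X127.741 Y126.215 F567
G1 X66.337 Y131.762
G1 X33.017 Y53.780
G1 X96.632 Y38.394
G1 X48.089 Y115.237
M5
G00 X121.196 Y138.287
M3 S892
G1 X112.023 Y166.519 F567
G1 X88.007 Y183.967
G1 X58.323 Y183.967
G1 X34.307 Y166.519
G1 X25.134 Y138.287
G1 X34.307 Y110.055
G1 X58.323 Y92.607
G1 X88.007 Y92.607
G1 X112.023 Y110.055
G1 X121.196 Y138.287
M5
G00 X20.897 Y169.972
M3 S892
G1 X84.694 Y169.972 F567
G1 X84.694 Y149.045
G1 X20.897 Y149.045
G1 X20.897 Y169.972
M5
G00 X0.000 Y0.000

viewBox `0 0 146.232 202.551` with mm width/height → 1 unit = 1 mm. Flip: y_m = 202.551 − y_svg.

**Shape 1** — `<path>` cubic bezier, stroke `#ff0000` → cut (S892, F567). Control points (SVG): P0=(39.070,177.239), P1=(39.925,181.684), P2=(49.616,37.222), P3=(26.563,53.335); sampled at t=k/5. Machine vertices: (39.070,25.312) → (40.311,38.038) → (41.676,71.647) → (41.171,111.282) → (36.798,142.091) → (26.563,149.216). Open path.

**Shape 2** — `<circle>` circle, stroke `#ff0000` → cut (S892, F567). Machine vertices: (37.644,43.380) → (34.413,53.324) → (25.955,59.469) → (15.499,59.469) → (7.041,53.324) → (3.810,43.380) → (7.041,33.436) → (15.499,27.291) → (25.955,27.291) → (34.413,33.436) → (37.644,43.380). Closed: final G1 returns to the first vertex.

**Shape 3** — `<path>` rectangle, stroke `#ff0000` → cut (S892, F567). Machine vertices: (76.257,149.560) → (137.419,149.560) → (137.419,49.080) → (76.257,49.080) → (76.257,149.560). Closed: final G1 returns to the first vertex.

**Shape 4** — `<path>` closed polygon, stroke `#ff0000` → cut (S892, F567). Machine vertices: (48.089,115.237) → (127.741,126.215) → (66.337,131.762) → (33.017,53.780) → (96.632,38.394) → (48.089,115.237). Closed: final G1 returns to the first vertex.

**Shape 5** — `<circle>` circle, stroke `#ff0000` → cut (S892, F567). Machine vertices: (121.196,138.287) → (112.023,166.519) → (88.007,183.967) → (58.323,183.967) → (34.307,166.519) → (25.134,138.287) → (34.307,110.055) → (58.323,92.607) → (88.007,92.607) → (112.023,110.055) → (121.196,138.287). Closed: final G1 returns to the first vertex.

**Shape 6** — `<rect>` rectangle, stroke `#ff0000` → cut (S892, F567). Machine vertices: (20.897,169.972) → (84.694,169.972) → (84.694,149.045) → (20.897,149.045) → (20.897,169.972). Closed: final G1 returns to the first vertex.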